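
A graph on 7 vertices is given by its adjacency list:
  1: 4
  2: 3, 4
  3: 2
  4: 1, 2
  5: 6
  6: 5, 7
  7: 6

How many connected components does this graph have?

2

Starting from 5 we can reach 5, 6, 7. That is one component of size 3.
Starting from 1 we can reach 1, 2, 3, 4. That is one component of size 4.
Total: 2 components.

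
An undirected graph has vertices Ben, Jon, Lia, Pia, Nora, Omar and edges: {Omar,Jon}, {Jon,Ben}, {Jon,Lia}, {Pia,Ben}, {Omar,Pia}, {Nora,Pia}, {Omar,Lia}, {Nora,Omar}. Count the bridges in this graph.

The edges on the cycle Omar-Pia-Ben-Jon-Omar are not bridges since each lies on that cycle.
Every edge lies on some cycle, so there are no bridges.

0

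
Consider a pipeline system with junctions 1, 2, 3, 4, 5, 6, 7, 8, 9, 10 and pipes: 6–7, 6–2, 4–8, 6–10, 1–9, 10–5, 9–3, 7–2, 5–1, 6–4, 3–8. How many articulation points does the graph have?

Removing 6 increases the component count from 1 to 2, so 6 is a cut vertex.
By contrast removing 8 leaves 1 component; it is not a cut vertex. No other vertex is a cut vertex either.

1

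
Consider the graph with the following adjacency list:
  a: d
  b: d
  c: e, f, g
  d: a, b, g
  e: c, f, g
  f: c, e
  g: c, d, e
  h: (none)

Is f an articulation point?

Deleting f leaves 2 components (was 2), so f is not a cut vertex.

No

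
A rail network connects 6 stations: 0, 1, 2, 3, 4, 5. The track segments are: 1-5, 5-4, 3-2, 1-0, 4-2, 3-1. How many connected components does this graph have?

1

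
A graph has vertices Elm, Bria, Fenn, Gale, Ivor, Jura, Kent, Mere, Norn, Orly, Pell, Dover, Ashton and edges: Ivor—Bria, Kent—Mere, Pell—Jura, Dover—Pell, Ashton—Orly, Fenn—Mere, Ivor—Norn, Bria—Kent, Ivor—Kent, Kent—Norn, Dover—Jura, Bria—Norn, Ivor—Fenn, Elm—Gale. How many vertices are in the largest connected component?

6

Starting from Elm we can reach Elm, Gale. That is one component of size 2.
Starting from Orly we can reach Orly, Ashton. That is one component of size 2.
Starting from Jura we can reach Jura, Pell, Dover. That is one component of size 3.
Starting from Bria we can reach Bria, Fenn, Ivor, Kent, Mere, Norn. That is one component of size 6.
The largest has 6 vertices.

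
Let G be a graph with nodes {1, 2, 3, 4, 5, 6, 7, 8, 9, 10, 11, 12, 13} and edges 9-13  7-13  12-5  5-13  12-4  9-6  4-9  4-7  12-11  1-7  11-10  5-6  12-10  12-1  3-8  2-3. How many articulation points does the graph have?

Removing 3 increases the component count from 2 to 3, so 3 is a cut vertex.
Removing 12 increases the component count from 2 to 3, so 12 is a cut vertex.
By contrast removing 1 leaves 2 components; it is not a cut vertex. No other vertex is a cut vertex either.

2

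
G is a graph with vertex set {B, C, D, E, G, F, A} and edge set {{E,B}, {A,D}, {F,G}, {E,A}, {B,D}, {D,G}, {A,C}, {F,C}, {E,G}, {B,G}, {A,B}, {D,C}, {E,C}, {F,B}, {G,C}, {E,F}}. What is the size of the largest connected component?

7

Starting from A we can reach A, B, C, D, E, F, G. That is one component of size 7.
The largest has 7 vertices.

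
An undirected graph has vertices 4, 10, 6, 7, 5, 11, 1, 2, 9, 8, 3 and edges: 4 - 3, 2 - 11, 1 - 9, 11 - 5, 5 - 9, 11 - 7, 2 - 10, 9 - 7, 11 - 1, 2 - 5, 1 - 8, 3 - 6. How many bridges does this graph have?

The edges on the cycle 11-5-9-7-11 are not bridges since each lies on that cycle.
But removing 4 - 3 disconnects 4 from 3; removing 3 - 6 disconnects 3 from 6; removing 8 - 1 disconnects 8 from 1; removing 2 - 10 disconnects 2 from 10 — these are bridges.
That makes 4 bridges.

4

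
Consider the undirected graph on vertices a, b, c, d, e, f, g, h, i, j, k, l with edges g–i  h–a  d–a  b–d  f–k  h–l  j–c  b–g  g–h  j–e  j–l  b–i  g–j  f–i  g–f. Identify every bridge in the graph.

The edges on the cycle g-j-l-h-g are not bridges since each lies on that cycle.
But removing f–k disconnects f from k; removing c–j disconnects c from j; removing j–e disconnects j from e — these are bridges.

c-j, e-j, f-k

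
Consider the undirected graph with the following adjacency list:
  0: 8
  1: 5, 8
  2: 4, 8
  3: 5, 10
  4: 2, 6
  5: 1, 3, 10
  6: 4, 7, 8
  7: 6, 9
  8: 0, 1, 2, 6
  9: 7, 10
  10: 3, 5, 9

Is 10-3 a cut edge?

No

After removing 10-3, the path 10-5-3 still connects them, so the edge is not a bridge.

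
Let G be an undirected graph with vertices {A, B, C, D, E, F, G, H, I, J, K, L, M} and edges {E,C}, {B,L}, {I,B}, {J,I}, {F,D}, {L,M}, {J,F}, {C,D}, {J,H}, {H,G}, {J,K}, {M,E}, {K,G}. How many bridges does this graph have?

The edges on the cycle J-H-G-K-J are not bridges since each lies on that cycle.
Every edge lies on some cycle, so there are no bridges.

0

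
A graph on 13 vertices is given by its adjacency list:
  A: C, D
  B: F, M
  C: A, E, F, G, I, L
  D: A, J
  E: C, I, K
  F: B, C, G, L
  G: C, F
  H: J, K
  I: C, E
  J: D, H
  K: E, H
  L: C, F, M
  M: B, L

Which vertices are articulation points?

C

Removing C increases the component count from 1 to 2, so C is a cut vertex.
By contrast removing B leaves 1 component; it is not a cut vertex. No other vertex is a cut vertex either.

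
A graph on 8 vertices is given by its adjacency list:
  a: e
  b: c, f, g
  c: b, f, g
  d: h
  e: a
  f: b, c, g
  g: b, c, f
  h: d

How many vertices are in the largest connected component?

4

Starting from d we can reach d, h. That is one component of size 2.
Starting from a we can reach a, e. That is one component of size 2.
Starting from b we can reach b, c, f, g. That is one component of size 4.
The largest has 4 vertices.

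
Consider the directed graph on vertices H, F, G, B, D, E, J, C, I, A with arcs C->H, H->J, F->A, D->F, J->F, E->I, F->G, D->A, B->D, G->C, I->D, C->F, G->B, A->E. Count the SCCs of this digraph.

{A, B, C, D, E, F, G, H, I, J} are all mutually reachable — one SCC of size 10.
That gives 1 strongly connected component.

1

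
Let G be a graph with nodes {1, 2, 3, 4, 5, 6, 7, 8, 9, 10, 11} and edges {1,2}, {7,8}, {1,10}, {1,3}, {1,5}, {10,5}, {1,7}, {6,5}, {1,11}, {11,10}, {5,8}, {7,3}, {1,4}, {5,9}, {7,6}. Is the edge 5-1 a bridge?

No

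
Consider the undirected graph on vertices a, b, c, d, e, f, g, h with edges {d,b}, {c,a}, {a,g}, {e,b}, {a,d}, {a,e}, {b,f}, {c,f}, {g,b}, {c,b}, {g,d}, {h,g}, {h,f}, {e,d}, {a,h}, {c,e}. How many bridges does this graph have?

The edges on the cycle c-a-e-c are not bridges since each lies on that cycle.
Every edge lies on some cycle, so there are no bridges.

0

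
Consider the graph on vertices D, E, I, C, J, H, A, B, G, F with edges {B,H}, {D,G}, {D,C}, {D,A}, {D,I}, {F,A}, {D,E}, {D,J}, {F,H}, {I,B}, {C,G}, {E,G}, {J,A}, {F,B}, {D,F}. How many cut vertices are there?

1

Removing D increases the component count from 1 to 2, so D is a cut vertex.
By contrast removing C leaves 1 component; it is not a cut vertex. No other vertex is a cut vertex either.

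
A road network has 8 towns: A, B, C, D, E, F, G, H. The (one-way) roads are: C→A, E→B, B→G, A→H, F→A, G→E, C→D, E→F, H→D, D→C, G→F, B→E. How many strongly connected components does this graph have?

3

{A, C, D, H} are all mutually reachable — one SCC of size 4.
{B, E, G} are all mutually reachable — one SCC of size 3.
{F} is an SCC by itself.
That gives 3 strongly connected components.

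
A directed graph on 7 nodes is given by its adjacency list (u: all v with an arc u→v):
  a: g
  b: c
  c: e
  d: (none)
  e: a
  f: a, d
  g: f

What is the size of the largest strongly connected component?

3

{a, f, g} are all mutually reachable — one SCC of size 3.
{b} is an SCC by itself.
{e} is an SCC by itself.
{d} is an SCC by itself.
{c} is an SCC by itself.
The largest has 3 vertices.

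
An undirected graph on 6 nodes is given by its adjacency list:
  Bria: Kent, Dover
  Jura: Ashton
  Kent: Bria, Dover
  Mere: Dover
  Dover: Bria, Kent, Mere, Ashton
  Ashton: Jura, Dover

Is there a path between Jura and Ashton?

From Jura we can reach Bria, Jura, Kent, Mere, Dover, Ashton, which includes Ashton.

Yes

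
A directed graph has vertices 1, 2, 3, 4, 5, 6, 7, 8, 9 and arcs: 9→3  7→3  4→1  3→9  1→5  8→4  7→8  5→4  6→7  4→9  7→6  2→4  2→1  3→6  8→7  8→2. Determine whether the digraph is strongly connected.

From 4 we can reach every vertex (1, 2, 3, 4, 5, 6, 7, 8, 9), and every vertex can reach 4 (1, 2, 3, 4, 5, 6, 7, 8, 9). So the whole graph is one strongly connected component.

Yes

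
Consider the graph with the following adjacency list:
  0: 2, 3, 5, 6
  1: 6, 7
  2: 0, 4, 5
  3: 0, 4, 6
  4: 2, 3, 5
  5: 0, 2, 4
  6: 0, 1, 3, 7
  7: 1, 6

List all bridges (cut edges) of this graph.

The edges on the cycle 6-7-1-6 are not bridges since each lies on that cycle.
Every edge lies on some cycle, so there are no bridges.

none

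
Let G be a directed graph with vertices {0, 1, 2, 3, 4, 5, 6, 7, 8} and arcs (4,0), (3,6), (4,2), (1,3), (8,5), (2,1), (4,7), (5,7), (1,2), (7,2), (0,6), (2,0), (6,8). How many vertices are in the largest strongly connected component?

8

{0, 1, 2, 3, 5, 6, 7, 8} are all mutually reachable — one SCC of size 8.
{4} is an SCC by itself.
The largest has 8 vertices.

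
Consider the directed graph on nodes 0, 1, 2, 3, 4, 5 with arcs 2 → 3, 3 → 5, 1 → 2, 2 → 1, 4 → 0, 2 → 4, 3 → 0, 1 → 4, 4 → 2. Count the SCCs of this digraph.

{1, 2, 4} are all mutually reachable — one SCC of size 3.
{0} is an SCC by itself.
{3} is an SCC by itself.
{5} is an SCC by itself.
That gives 4 strongly connected components.

4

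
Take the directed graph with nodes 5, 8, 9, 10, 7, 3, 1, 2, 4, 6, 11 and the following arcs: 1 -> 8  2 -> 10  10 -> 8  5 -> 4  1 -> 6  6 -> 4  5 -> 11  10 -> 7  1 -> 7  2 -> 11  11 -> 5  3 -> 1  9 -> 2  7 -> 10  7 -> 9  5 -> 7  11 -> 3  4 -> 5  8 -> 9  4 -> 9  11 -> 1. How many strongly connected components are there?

1

{1, 2, 3, 4, 5, 6, 7, 8, 9, 10, 11} are all mutually reachable — one SCC of size 11.
That gives 1 strongly connected component.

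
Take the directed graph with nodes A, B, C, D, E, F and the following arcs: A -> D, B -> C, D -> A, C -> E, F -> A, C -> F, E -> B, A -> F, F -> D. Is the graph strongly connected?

There is no directed path from F to C, so the graph is not strongly connected.

No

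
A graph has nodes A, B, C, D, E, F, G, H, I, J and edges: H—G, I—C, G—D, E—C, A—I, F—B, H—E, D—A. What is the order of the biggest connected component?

7

J is isolated — a component by itself.
Starting from B we can reach B, F. That is one component of size 2.
Starting from A we can reach A, C, D, E, G, H, I. That is one component of size 7.
The largest has 7 vertices.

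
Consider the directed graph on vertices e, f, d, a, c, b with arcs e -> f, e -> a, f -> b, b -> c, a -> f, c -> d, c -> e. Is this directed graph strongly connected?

There is no directed path from d to c, so the graph is not strongly connected.

No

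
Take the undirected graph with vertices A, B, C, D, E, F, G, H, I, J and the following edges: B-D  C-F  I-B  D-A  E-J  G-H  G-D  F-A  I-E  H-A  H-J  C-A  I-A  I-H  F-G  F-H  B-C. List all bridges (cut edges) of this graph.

The edges on the cycle B-C-F-G-D-B are not bridges since each lies on that cycle.
Every edge lies on some cycle, so there are no bridges.

none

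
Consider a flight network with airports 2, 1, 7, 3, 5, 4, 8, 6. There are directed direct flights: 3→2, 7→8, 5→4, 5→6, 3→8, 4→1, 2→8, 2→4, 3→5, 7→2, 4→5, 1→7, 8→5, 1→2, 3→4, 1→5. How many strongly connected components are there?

3

{1, 2, 4, 5, 7, 8} are all mutually reachable — one SCC of size 6.
{3} is an SCC by itself.
{6} is an SCC by itself.
That gives 3 strongly connected components.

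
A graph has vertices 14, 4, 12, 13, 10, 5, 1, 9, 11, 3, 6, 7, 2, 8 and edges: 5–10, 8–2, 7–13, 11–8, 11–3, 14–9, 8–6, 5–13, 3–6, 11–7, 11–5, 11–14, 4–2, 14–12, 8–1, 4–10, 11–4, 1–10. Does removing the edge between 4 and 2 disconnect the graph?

No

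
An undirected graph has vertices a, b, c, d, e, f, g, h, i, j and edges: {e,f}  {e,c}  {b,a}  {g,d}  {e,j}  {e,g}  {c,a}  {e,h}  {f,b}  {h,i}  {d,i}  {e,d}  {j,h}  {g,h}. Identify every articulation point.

Removing e increases the component count from 1 to 2, so e is a cut vertex.
By contrast removing d leaves 1 component; it is not a cut vertex. No other vertex is a cut vertex either.

e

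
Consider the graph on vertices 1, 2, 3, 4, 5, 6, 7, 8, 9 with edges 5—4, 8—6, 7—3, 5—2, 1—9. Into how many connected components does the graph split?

Starting from 1 we can reach 1, 9. That is one component of size 2.
Starting from 6 we can reach 6, 8. That is one component of size 2.
Starting from 3 we can reach 3, 7. That is one component of size 2.
Starting from 2 we can reach 2, 4, 5. That is one component of size 3.
Total: 4 components.

4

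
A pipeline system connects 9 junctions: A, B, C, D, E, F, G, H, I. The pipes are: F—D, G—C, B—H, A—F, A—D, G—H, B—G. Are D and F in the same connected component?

From D we can reach A, D, F, which includes F.

Yes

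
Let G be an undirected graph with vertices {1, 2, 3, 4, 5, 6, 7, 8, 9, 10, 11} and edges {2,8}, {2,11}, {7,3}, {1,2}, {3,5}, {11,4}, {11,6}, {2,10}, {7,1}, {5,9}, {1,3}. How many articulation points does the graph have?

5

Removing 1 increases the component count from 1 to 2, so 1 is a cut vertex.
Removing 2 increases the component count from 1 to 4, so 2 is a cut vertex.
Removing 3 increases the component count from 1 to 2, so 3 is a cut vertex.
Likewise 5, 11 are cut vertices.
By contrast removing 6 leaves 1 component; it is not a cut vertex. No other vertex is a cut vertex either.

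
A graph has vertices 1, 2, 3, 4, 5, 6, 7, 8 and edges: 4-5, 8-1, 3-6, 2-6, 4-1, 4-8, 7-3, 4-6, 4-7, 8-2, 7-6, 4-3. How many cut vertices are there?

Removing 4 increases the component count from 1 to 2, so 4 is a cut vertex.
By contrast removing 3 leaves 1 component; it is not a cut vertex. No other vertex is a cut vertex either.

1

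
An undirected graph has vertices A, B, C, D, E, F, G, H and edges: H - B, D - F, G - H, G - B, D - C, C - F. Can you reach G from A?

No

The component containing A is {A}, and G is not in it.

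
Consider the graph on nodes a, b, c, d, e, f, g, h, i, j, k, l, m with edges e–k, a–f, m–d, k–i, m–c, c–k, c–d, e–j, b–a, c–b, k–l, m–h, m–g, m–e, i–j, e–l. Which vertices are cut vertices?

Removing a increases the component count from 1 to 2, so a is a cut vertex.
Removing b increases the component count from 1 to 2, so b is a cut vertex.
Removing c increases the component count from 1 to 2, so c is a cut vertex.
Likewise m is a cut vertex.
By contrast removing e leaves 1 component; it is not a cut vertex. No other vertex is a cut vertex either.

a, b, c, m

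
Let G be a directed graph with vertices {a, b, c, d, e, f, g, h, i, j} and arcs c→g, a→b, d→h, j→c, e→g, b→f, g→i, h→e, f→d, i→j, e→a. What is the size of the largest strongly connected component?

6

{a, b, d, e, f, h} are all mutually reachable — one SCC of size 6.
{c, g, i, j} are all mutually reachable — one SCC of size 4.
The largest has 6 vertices.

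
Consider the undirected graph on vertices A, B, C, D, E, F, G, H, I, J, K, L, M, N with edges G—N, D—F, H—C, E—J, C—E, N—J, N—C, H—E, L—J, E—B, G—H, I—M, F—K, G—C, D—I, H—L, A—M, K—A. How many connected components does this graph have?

2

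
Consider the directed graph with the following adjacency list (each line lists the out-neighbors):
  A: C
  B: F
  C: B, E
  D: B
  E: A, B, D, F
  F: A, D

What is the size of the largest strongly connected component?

6

{A, B, C, D, E, F} are all mutually reachable — one SCC of size 6.
The largest has 6 vertices.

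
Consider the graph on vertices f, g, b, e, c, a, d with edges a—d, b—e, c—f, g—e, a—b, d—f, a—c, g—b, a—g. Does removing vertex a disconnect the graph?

Yes

Deleting a raises the number of components from 1 to 2, so a is a cut vertex.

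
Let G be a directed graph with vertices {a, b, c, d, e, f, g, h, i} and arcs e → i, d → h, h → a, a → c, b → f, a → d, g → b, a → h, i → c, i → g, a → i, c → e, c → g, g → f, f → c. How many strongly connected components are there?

2

{b, c, e, f, g, i} are all mutually reachable — one SCC of size 6.
{a, d, h} are all mutually reachable — one SCC of size 3.
That gives 2 strongly connected components.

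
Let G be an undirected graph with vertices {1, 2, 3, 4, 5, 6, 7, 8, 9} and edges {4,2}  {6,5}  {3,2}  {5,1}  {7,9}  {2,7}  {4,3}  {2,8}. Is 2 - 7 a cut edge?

Removing 2 - 7 leaves no path between 2 and 7: the component count goes from 2 to 3. So it is a bridge.

Yes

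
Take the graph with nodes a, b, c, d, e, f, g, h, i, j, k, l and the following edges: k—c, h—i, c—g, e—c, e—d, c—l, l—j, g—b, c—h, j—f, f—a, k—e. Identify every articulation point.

c, e, f, g, h, j, l

Removing c increases the component count from 1 to 4, so c is a cut vertex.
Removing e increases the component count from 1 to 2, so e is a cut vertex.
Removing f increases the component count from 1 to 2, so f is a cut vertex.
Likewise g, h, j, l are cut vertices.
By contrast removing d leaves 1 component; it is not a cut vertex. No other vertex is a cut vertex either.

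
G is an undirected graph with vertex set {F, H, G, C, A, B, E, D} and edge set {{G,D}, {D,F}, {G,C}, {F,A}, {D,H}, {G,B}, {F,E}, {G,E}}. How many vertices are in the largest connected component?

Starting from A we can reach A, B, C, D, E, F, G, H. That is one component of size 8.
The largest has 8 vertices.

8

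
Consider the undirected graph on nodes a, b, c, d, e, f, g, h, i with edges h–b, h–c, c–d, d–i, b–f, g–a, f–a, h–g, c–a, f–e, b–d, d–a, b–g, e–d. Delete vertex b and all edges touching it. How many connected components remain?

1

With b gone, the remaining components are: {a, c, d, e, f, g, h, i}.
That is 1 component.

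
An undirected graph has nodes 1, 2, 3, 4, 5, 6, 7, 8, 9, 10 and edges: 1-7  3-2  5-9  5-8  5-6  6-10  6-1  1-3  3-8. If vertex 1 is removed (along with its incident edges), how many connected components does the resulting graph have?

3

With 1 gone, the remaining components are: {4}; {7}; {2, 3, 5, 6, 8, 9, 10}.
That is 3 components.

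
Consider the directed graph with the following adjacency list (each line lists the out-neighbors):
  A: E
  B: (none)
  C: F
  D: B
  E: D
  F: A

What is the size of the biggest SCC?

1

{B} is an SCC by itself.
{E} is an SCC by itself.
{C} is an SCC by itself.
{D} is an SCC by itself.
{A} is an SCC by itself.
(and 1 more singleton SCC)
The largest has 1 vertex.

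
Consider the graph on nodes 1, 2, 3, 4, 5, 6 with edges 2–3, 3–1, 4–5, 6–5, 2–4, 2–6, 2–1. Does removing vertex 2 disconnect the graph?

Yes

Deleting 2 raises the number of components from 1 to 2, so 2 is a cut vertex.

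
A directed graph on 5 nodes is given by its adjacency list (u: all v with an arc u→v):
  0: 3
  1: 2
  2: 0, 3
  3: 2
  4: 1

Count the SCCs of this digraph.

{0, 2, 3} are all mutually reachable — one SCC of size 3.
{1} is an SCC by itself.
{4} is an SCC by itself.
That gives 3 strongly connected components.

3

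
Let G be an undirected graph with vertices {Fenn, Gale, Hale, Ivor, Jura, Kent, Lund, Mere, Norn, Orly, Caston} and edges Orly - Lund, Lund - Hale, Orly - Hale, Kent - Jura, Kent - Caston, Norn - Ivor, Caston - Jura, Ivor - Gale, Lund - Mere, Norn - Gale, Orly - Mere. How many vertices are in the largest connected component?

4

Fenn is isolated — a component by itself.
Starting from Jura we can reach Jura, Kent, Caston. That is one component of size 3.
Starting from Gale we can reach Gale, Ivor, Norn. That is one component of size 3.
Starting from Hale we can reach Hale, Lund, Mere, Orly. That is one component of size 4.
The largest has 4 vertices.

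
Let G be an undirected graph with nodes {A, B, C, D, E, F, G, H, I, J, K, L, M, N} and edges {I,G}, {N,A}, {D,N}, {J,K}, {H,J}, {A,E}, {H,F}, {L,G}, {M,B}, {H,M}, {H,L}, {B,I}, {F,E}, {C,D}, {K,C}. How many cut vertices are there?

Removing H increases the component count from 1 to 2, so H is a cut vertex.
By contrast removing G leaves 1 component; it is not a cut vertex. No other vertex is a cut vertex either.

1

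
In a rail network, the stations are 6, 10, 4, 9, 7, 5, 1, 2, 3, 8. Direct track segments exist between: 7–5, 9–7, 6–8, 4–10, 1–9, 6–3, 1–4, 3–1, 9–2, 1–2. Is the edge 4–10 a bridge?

Removing 4–10 leaves no path between 4 and 10: the component count goes from 1 to 2. So it is a bridge.

Yes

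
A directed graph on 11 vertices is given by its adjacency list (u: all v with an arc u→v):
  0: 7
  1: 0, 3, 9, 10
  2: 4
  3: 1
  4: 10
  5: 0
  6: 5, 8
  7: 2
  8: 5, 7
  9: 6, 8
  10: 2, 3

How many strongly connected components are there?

1

{0, 1, 2, 3, 4, 5, 6, 7, 8, 9, 10} are all mutually reachable — one SCC of size 11.
That gives 1 strongly connected component.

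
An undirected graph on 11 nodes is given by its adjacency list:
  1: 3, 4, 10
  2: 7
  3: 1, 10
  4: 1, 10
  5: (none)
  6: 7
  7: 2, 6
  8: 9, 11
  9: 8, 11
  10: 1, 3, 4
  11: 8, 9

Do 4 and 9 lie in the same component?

No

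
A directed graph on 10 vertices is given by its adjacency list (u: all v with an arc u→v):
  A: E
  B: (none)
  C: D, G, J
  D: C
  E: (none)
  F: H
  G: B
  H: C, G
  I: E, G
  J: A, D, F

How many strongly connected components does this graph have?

6

{C, D, F, H, J} are all mutually reachable — one SCC of size 5.
{G} is an SCC by itself.
{E} is an SCC by itself.
{B} is an SCC by itself.
{I} is an SCC by itself.
(and 1 more singleton SCC)
That gives 6 strongly connected components.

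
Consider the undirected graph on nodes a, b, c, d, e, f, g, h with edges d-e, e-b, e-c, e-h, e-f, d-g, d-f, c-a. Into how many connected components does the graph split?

1

Starting from a we can reach a, b, c, d, e, f, g, h. That is one component of size 8.
Total: 1 component.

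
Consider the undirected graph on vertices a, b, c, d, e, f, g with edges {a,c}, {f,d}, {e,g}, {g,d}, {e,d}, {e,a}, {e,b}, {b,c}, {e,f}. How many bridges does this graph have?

0

The edges on the cycle e-a-c-b-e are not bridges since each lies on that cycle.
Every edge lies on some cycle, so there are no bridges.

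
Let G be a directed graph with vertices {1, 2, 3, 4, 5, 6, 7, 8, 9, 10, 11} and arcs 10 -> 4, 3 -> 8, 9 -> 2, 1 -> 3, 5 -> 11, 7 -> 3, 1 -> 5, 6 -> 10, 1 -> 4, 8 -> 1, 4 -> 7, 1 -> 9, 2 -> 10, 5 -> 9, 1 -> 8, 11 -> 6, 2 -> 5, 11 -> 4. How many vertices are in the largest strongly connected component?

{1, 2, 3, 4, 5, 6, 7, 8, 9, 10, 11} are all mutually reachable — one SCC of size 11.
The largest has 11 vertices.

11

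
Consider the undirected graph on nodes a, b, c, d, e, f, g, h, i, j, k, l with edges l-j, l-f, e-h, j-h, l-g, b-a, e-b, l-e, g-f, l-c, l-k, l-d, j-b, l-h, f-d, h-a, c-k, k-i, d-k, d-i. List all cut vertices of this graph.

l

Removing l increases the component count from 1 to 2, so l is a cut vertex.
By contrast removing b leaves 1 component; it is not a cut vertex. No other vertex is a cut vertex either.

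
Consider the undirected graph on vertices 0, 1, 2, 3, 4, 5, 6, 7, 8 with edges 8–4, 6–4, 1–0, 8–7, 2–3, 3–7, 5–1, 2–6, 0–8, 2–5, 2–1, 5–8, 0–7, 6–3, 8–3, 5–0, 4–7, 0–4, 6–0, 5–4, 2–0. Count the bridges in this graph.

0

The edges on the cycle 2-6-4-5-2 are not bridges since each lies on that cycle.
Every edge lies on some cycle, so there are no bridges.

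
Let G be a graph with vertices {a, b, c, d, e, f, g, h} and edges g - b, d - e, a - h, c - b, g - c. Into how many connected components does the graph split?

f is isolated — a component by itself.
Starting from a we can reach a, h. That is one component of size 2.
Starting from d we can reach d, e. That is one component of size 2.
Starting from b we can reach b, c, g. That is one component of size 3.
Total: 4 components.

4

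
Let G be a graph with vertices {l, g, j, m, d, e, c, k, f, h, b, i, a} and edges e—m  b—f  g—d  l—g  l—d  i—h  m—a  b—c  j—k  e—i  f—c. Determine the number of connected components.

Starting from j we can reach j, k. That is one component of size 2.
Starting from d we can reach d, g, l. That is one component of size 3.
Starting from b we can reach b, c, f. That is one component of size 3.
Starting from a we can reach a, e, h, i, m. That is one component of size 5.
Total: 4 components.

4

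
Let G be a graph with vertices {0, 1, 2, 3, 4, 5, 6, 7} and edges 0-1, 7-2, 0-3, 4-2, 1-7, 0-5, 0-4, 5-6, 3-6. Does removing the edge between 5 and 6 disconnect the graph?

No

After removing 5-6, the path 5-0-3-6 still connects them, so the edge is not a bridge.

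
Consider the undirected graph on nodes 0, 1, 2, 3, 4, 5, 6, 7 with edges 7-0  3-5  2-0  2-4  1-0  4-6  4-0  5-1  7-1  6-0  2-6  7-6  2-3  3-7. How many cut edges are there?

0

The edges on the cycle 2-3-7-6-2 are not bridges since each lies on that cycle.
Every edge lies on some cycle, so there are no bridges.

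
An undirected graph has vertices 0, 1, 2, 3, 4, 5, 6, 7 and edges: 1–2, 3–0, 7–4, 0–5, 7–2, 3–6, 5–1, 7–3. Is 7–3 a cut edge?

No

After removing 7–3, the path 7-2-1-5-0-3 still connects them, so the edge is not a bridge.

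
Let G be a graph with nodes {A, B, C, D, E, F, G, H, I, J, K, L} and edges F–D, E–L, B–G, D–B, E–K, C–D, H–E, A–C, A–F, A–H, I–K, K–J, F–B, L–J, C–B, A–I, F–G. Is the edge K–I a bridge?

After removing K–I, the path K-E-H-A-I still connects them, so the edge is not a bridge.

No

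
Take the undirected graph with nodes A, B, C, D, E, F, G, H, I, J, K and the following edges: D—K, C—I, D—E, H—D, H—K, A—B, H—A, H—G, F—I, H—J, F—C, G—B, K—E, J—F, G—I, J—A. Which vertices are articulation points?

H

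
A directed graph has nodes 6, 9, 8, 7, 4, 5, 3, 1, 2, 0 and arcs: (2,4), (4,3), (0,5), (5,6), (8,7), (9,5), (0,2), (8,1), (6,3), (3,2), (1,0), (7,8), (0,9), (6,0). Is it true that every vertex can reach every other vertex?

No

There is no directed path from 2 to 9, so the graph is not strongly connected.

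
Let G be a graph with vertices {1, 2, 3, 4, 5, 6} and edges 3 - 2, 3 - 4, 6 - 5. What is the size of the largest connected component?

3

1 is isolated — a component by itself.
Starting from 5 we can reach 5, 6. That is one component of size 2.
Starting from 2 we can reach 2, 3, 4. That is one component of size 3.
The largest has 3 vertices.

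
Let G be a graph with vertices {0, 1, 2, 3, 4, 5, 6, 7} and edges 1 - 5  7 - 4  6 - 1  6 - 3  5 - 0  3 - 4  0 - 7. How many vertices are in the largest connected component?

2 is isolated — a component by itself.
Starting from 0 we can reach 0, 1, 3, 4, 5, 6, 7. That is one component of size 7.
The largest has 7 vertices.

7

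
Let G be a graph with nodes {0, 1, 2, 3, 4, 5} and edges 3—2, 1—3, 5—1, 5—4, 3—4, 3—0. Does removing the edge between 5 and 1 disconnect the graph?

After removing 5—1, the path 5-4-3-1 still connects them, so the edge is not a bridge.

No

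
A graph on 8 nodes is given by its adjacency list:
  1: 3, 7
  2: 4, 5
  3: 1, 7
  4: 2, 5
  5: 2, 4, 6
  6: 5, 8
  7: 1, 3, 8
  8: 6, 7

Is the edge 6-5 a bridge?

Removing 6-5 leaves no path between 6 and 5: the component count goes from 1 to 2. So it is a bridge.

Yes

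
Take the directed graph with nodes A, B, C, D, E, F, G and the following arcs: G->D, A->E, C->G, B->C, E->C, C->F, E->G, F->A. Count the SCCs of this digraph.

4

{A, C, E, F} are all mutually reachable — one SCC of size 4.
{B} is an SCC by itself.
{G} is an SCC by itself.
{D} is an SCC by itself.
That gives 4 strongly connected components.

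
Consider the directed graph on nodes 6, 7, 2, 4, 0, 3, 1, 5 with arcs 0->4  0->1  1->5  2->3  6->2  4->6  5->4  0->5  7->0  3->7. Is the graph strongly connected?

Yes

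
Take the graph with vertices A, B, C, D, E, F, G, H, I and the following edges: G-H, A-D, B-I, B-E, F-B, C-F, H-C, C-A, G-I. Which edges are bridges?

The edges on the cycle G-H-C-F-B-I-G are not bridges since each lies on that cycle.
But removing C-A disconnects C from A; removing B-E disconnects B from E; removing D-A disconnects D from A — these are bridges.

A-C, A-D, B-E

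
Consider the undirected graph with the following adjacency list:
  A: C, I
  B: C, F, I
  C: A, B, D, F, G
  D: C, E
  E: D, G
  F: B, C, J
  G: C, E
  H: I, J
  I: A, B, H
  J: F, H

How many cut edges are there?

0

The edges on the cycle C-G-E-D-C are not bridges since each lies on that cycle.
Every edge lies on some cycle, so there are no bridges.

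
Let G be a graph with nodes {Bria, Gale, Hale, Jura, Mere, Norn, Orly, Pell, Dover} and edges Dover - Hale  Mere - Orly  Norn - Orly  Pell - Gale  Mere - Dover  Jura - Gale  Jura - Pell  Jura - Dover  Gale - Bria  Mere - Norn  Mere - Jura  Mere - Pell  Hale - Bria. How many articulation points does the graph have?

1

Removing Mere increases the component count from 1 to 2, so Mere is a cut vertex.
By contrast removing Gale leaves 1 component; it is not a cut vertex. No other vertex is a cut vertex either.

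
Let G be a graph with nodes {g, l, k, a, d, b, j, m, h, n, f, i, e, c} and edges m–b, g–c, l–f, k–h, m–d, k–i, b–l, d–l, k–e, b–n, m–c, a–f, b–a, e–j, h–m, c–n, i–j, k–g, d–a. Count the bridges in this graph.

The edges on the cycle k-i-j-e-k are not bridges since each lies on that cycle.
Every edge lies on some cycle, so there are no bridges.

0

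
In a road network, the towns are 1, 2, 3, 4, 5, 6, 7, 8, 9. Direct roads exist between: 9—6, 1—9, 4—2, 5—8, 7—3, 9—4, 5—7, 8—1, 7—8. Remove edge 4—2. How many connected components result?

Before removal there is 1 component.
4—2 is a bridge — removing it separates 4's side from 2's side.
After removal: 2 components.

2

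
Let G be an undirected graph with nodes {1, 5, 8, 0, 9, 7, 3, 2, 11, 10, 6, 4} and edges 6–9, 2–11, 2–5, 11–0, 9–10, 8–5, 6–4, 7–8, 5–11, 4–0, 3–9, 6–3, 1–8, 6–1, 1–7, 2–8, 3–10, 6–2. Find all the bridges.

none

The edges on the cycle 1-7-8-1 are not bridges since each lies on that cycle.
Every edge lies on some cycle, so there are no bridges.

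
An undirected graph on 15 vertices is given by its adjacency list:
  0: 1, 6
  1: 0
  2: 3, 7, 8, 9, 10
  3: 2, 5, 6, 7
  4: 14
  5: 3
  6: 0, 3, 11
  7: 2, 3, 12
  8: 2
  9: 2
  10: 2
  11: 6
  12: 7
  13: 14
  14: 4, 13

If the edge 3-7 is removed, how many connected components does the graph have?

2

3 and 7 are still connected via 3-2-7, so the component count stays at 2.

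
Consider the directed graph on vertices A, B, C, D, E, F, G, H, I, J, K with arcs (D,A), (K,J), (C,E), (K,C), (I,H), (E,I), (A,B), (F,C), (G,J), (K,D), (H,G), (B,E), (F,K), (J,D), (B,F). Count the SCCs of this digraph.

1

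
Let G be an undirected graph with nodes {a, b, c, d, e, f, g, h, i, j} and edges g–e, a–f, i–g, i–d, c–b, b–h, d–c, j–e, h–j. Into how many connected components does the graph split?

Starting from a we can reach a, f. That is one component of size 2.
Starting from b we can reach b, c, d, e, g, h, i, j. That is one component of size 8.
Total: 2 components.

2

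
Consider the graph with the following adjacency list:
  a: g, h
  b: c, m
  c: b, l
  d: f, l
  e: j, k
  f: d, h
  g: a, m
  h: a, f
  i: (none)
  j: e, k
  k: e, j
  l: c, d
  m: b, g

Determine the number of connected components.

3

i is isolated — a component by itself.
Starting from e we can reach e, j, k. That is one component of size 3.
Starting from a we can reach a, b, c, d, f, g, h, l, m. That is one component of size 9.
Total: 3 components.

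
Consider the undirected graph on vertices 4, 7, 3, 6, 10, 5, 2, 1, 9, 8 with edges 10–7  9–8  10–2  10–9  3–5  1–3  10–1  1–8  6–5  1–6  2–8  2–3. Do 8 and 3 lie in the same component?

Yes

From 8 we can reach 1, 2, 3, 5, 6, 7, 8, 9, 10, which includes 3.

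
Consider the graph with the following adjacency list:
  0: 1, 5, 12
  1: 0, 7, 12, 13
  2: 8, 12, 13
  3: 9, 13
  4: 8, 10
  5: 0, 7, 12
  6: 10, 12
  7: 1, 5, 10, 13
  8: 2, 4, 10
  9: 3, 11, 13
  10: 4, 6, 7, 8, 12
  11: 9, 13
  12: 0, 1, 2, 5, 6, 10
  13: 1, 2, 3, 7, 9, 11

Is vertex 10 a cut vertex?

Deleting 10 leaves 1 component (was 1) (its neighbors 4, 6, 7, 8, 12 remain connected to each other), so 10 is not a cut vertex.

No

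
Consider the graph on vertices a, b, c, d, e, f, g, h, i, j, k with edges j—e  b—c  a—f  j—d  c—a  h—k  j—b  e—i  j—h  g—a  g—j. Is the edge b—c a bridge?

After removing b—c, the path b-j-g-a-c still connects them, so the edge is not a bridge.

No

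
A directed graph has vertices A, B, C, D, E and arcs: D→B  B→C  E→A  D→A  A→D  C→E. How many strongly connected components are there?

{A, B, C, D, E} are all mutually reachable — one SCC of size 5.
That gives 1 strongly connected component.

1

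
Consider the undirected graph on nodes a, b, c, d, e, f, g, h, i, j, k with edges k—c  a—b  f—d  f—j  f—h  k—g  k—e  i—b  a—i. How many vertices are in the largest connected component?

Starting from a we can reach a, b, i. That is one component of size 3.
Starting from d we can reach d, f, h, j. That is one component of size 4.
Starting from c we can reach c, e, g, k. That is one component of size 4.
The largest has 4 vertices.

4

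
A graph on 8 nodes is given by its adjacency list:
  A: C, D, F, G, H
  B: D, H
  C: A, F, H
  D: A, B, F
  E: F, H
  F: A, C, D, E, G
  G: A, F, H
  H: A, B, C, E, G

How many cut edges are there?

0

The edges on the cycle H-E-F-C-H are not bridges since each lies on that cycle.
Every edge lies on some cycle, so there are no bridges.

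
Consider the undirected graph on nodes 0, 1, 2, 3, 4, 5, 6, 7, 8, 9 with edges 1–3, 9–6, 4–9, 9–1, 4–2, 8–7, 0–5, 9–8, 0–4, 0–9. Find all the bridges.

The edges on the cycle 0-4-9-0 are not bridges since each lies on that cycle.
But removing 4–2 disconnects 4 from 2; removing 9–1 disconnects 9 from 1; removing 1–3 disconnects 1 from 3; removing 9–6 disconnects 9 from 6 — these are bridges.
In total 7 edges are bridges.

0-5, 1-3, 1-9, 2-4, 6-9, 7-8, 8-9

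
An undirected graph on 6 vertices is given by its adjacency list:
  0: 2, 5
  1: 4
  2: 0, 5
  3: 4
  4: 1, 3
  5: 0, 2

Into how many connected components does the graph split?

Starting from 1 we can reach 1, 3, 4. That is one component of size 3.
Starting from 0 we can reach 0, 2, 5. That is one component of size 3.
Total: 2 components.

2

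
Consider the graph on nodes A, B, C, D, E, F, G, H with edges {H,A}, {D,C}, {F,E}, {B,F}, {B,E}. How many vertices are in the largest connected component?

3

G is isolated — a component by itself.
Starting from A we can reach A, H. That is one component of size 2.
Starting from C we can reach C, D. That is one component of size 2.
Starting from B we can reach B, E, F. That is one component of size 3.
The largest has 3 vertices.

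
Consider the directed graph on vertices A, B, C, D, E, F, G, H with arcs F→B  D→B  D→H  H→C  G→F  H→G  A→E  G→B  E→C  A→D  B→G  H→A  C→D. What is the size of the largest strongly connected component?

{A, C, D, E, H} are all mutually reachable — one SCC of size 5.
{B, F, G} are all mutually reachable — one SCC of size 3.
The largest has 5 vertices.

5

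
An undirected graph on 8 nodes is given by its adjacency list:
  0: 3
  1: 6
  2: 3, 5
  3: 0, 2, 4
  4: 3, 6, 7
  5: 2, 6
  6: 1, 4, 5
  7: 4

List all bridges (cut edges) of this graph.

The edges on the cycle 2-5-6-4-3-2 are not bridges since each lies on that cycle.
But removing 4-7 disconnects 4 from 7; removing 3-0 disconnects 3 from 0; removing 6-1 disconnects 6 from 1 — these are bridges.

0-3, 1-6, 4-7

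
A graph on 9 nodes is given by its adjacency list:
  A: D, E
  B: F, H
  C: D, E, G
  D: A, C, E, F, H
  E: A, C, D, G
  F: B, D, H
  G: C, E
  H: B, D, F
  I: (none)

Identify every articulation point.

D

Removing D increases the component count from 2 to 3, so D is a cut vertex.
By contrast removing B leaves 2 components; it is not a cut vertex. No other vertex is a cut vertex either.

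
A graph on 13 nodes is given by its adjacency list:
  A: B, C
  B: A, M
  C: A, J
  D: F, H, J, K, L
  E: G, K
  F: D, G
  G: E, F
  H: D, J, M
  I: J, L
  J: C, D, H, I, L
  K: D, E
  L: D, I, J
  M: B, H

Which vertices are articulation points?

D

Removing D increases the component count from 1 to 2, so D is a cut vertex.
By contrast removing B leaves 1 component; it is not a cut vertex. No other vertex is a cut vertex either.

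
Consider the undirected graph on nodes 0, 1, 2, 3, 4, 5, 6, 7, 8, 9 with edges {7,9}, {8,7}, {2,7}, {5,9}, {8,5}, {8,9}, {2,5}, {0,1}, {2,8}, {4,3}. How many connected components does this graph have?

6 is isolated — a component by itself.
Starting from 0 we can reach 0, 1. That is one component of size 2.
Starting from 3 we can reach 3, 4. That is one component of size 2.
Starting from 2 we can reach 2, 5, 7, 8, 9. That is one component of size 5.
Total: 4 components.

4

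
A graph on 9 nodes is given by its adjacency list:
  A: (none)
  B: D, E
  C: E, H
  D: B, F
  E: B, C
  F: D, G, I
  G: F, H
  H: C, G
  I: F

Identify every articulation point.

F

Removing F increases the component count from 2 to 3, so F is a cut vertex.
By contrast removing H leaves 2 components; it is not a cut vertex. No other vertex is a cut vertex either.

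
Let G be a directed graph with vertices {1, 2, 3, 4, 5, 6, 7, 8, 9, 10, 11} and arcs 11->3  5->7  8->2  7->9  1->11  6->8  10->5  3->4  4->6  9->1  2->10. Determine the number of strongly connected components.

{1, 2, 3, 4, 5, 6, 7, 8, 9, 10, 11} are all mutually reachable — one SCC of size 11.
That gives 1 strongly connected component.

1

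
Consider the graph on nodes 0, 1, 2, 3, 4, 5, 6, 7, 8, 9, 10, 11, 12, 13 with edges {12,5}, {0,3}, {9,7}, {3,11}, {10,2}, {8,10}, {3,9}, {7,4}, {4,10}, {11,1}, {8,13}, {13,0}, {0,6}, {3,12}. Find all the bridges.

The edges on the cycle 8-13-0-3-9-7-4-10-8 are not bridges since each lies on that cycle.
But removing 0—6 disconnects 0 from 6; removing 12—5 disconnects 12 from 5; removing 2—10 disconnects 2 from 10; removing 11—3 disconnects 11 from 3 — these are bridges.
In total 6 edges are bridges.

0-6, 1-11, 10-2, 11-3, 12-3, 12-5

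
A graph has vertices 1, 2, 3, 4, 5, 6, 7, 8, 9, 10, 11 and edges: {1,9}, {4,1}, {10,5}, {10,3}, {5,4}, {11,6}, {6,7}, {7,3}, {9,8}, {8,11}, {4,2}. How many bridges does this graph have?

The edges on the cycle 10-5-4-1-9-8-11-6-7-3-10 are not bridges since each lies on that cycle.
But removing 4 - 2 disconnects 4 from 2 — this is a bridge.

1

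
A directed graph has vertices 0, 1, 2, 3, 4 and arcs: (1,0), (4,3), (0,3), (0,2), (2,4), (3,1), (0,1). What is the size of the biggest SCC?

5

{0, 1, 2, 3, 4} are all mutually reachable — one SCC of size 5.
The largest has 5 vertices.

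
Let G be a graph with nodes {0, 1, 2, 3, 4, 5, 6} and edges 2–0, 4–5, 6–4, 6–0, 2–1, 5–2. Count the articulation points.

Removing 2 increases the component count from 2 to 3, so 2 is a cut vertex.
By contrast removing 1 leaves 2 components; it is not a cut vertex. No other vertex is a cut vertex either.

1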